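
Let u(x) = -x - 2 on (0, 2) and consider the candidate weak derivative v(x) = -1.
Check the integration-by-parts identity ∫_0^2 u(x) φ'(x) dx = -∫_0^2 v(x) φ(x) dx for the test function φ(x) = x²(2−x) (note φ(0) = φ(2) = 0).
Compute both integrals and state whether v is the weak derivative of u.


LHS = 4/3, RHS = 4/3. Yes, v = u' weakly.

u(x) = -x - 2, classical derivative u'(x) = -1.
φ(x) = x²(2−x), so φ'(x) = x*(4 - 3*x).
Note φ(0) = φ(2) = 0, so the boundary term u·φ vanishes.
LHS = ∫_0^2 u(x) φ'(x) dx = ∫_0^2 (3*x^3 + 2*x^2 - 8*x) dx. Term by term:
  ∫_0^2 3*x^3 dx = 12;  ∫_0^2 2*x^2 dx = 16/3;  ∫_0^2 -8*x dx = -16.
Sum: 12 + 16/3 − 16 = 4/3.
So LHS = 4/3.
∫_0^2 v(x) φ(x) dx = ∫_0^2 (x^3 - 2*x^2) dx. Term by term:
  ∫_0^2 x^3 dx = 4;  ∫_0^2 -2*x^2 dx = -16/3.
Sum: 4 − 16/3 = -4/3.
So RHS = -∫_0^2 v(x) φ(x) dx = 4/3.
LHS = RHS, so the identity holds for this test φ.
Moreover u is smooth here and v(x) = u'(x) = -1 pointwise, so the identity holds for every test function. Hence v is the weak derivative of u.


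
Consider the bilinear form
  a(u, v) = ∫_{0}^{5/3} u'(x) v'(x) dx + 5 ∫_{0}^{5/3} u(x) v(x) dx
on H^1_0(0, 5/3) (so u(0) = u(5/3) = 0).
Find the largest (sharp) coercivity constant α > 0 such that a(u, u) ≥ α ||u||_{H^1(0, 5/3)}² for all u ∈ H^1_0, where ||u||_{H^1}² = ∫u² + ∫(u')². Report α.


α = 1

Coercivity of a(·,·) on H^1_0(0, 5/3) means a(u, u) ≥ α ||u||_{H^1}² for every u ∈ H^1_0.
The interval has length L = 5/3, and Poincaré/coercivity depend only on L. Here a(u, u) = ∫(u')² + (5)·∫u².
Here c = 5 ≥ 1, so a(u,u) = ∫(u')² + c∫u² ≥ ∫(u')² + ∫u² = ||u||_{H^1}², i.e. α = 1 works. No larger α is possible: a(u,u) ≥ α||u||_{H^1}² means (1−α)∫(u')² ≥ (α−c)∫u², and for the modes u_n = sin(nπ(x−x₀)/L) (x₀ the left endpoint) one has ∫u_n²/∫(u_n')² = (L/(nπ))² → 0, so a(u_n,u_n)/||u_n||_{H^1}² → 1. Hence the optimal constant is α = 1.
Therefore α = 1.


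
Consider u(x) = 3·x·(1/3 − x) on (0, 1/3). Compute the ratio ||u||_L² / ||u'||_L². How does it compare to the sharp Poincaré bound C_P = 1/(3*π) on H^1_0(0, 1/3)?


||u||_L² / ||u'||_L² = sqrt(10)/30 < C_P = 1/(3*π).

u(x) = 3·x·(1/3 − x), so u'(x) = 1 - 6*x.
u(x) = 3·x·(1/3 − x) vanishes at x = 0 and x = 1/3, so u ∈ H^1_0(0, 1/3). Differentiate via the product rule and integrate the resulting polynomials term by term.
  ∫_0^1/3 u² dx = ∫_0^1/3 (9*x^4 - 6*x^3 + x^2) dx. Term by term:
    ∫_0^1/3 9*x^4 dx = 1/135;  ∫_0^1/3 -6*x^3 dx = -1/54;  ∫_0^1/3 x^2 dx = 1/81.
  Sum: 1/135 − 1/54 + 1/81 = 1/810.
  ∫_0^1/3 (u')² dx = ∫_0^1/3 (36*x^2 - 12*x + 1) dx. Term by term:
    ∫_0^1/3 36*x^2 dx = 4/9;  ∫_0^1/3 -12*x dx = -2/3;  ∫_0^1/3 1 dx = 1/3.
  Sum: 4/9 − 2/3 + 1/3 = 1/9.
∫_0^1/3 u² dx = 1/810, so ||u||_L² = sqrt(10)/90.
∫_0^1/3 (u')² dx = 1/9, so ||u'||_L² = 1/3.
Ratio ||u||_L² / ||u'||_L² = sqrt(10)/30.
Sharp Poincaré constant on H^1_0(0, 1/3) is C_P = L/π = 1/(3*π), achieved by sin(3*π·x).
A polynomial bump cannot attain the sharp Poincaré constant (only the first sine eigenfunction does), so the ratio is strictly less than C_P, consistent with ||u||_L² ≤ C_P ||u'||_L².


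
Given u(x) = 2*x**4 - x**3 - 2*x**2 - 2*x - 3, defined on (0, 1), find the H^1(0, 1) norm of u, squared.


||u||_{H^1}^2 = 9698/315

The H^1 norm (squared) on an interval (0, L) is
  ||u||_{H^1}^2 = ∫_0^L u(x)^2 dx + ∫_0^L u'(x)^2 dx.
Compute u'(x) = 8*x**3 - 3*x**2 - 4*x - 2.
Then u(x)^2 = 4*x**8 - 4*x**7 - 7*x**6 - 4*x**5 - 4*x**4 + 14*x**3 + 16*x**2 + 12*x + 9 and u'(x)^2 = 64*x**6 - 48*x**5 - 55*x**4 - 8*x**3 + 28*x**2 + 16*x + 4.
Integrate each monomial from 0 to 1 using ∫_0^1 c·x^n dx = c·1^(n+1)/(n+1):
  ∫_0^1 u(x)^2 dx = ∫_0^1 (4*x^8 - 4*x^7 - 7*x^6 - 4*x^5 - 4*x^4 + 14*x^3 + 16*x^2 + 12*x + 9) dx. Term by term:
    ∫_0^1 4*x^8 dx = 4/9;  ∫_0^1 -4*x^7 dx = -1/2;  ∫_0^1 -7*x^6 dx = -1;
    ∫_0^1 -4*x^5 dx = -2/3;  ∫_0^1 -4*x^4 dx = -4/5;  ∫_0^1 14*x^3 dx = 7/2;
    ∫_0^1 16*x^2 dx = 16/3;  ∫_0^1 12*x dx = 6;  ∫_0^1 9 dx = 9.
  Sum: 4/9 − 1/2 − 1 − 2/3 − 4/5 + 7/2 + 16/3 + 6 + 9 = 959/45.
  ∫_0^1 u'(x)^2 dx = ∫_0^1 (64*x^6 - 48*x^5 - 55*x^4 - 8*x^3 + 28*x^2 + 16*x + 4) dx. Term by term:
    ∫_0^1 64*x^6 dx = 64/7;  ∫_0^1 -48*x^5 dx = -8;  ∫_0^1 -55*x^4 dx = -11;
    ∫_0^1 -8*x^3 dx = -2;  ∫_0^1 28*x^2 dx = 28/3;  ∫_0^1 16*x dx = 8;
    ∫_0^1 4 dx = 4.
  Sum: 64/7 − 8 − 11 − 2 + 28/3 + 8 + 4 = 199/21.
Adding: ||u||_{H^1}^2 = 959/45 + 199/21 = 9698/315.


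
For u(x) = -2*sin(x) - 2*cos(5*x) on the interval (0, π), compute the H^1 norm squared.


||u||_{H^1(0,π)}^2 = 56*π

u'(x) = 10*sin(5*x) - 2*cos(x).
Expand u² and (u')² and integrate term by term on (0, π), using: for integers n ≥ 1, ∫_0^π sin²(nx) dx = ∫_0^π cos²(nx) dx = π/2; for n ≠ n', ∫_0^π sin(nx)sin(n'x) dx = ∫_0^π cos(nx)cos(n'x) dx = 0; and by product-to-sum, ∫_0^π sin(nx)cos(n'x) dx = ½∫_0^π [sin((n+n')x) + sin((n−n')x)] dx, which is 0 when n+n' is even and 2n/(n²−n'²) when n+n' is odd (it need not vanish on (0, π)).
  u² squared terms: (-2)²·∫cos(5x)² dx = 4·π/2 = 2*π;  (-2)²·∫sin(x)² dx = 4·π/2 = 2*π.
  u² cross terms: 2·(-2)·(-2)·∫cos(5x)·sin(x) dx = 8·(0) = 0.
  So ∫_0^π u² dx = 2*π + 2*π + 0 = 4*π.
  (u')² squared terms: (-2)²·∫cos(x)² dx = 4·π/2 = 2*π;  (10)²·∫sin(5x)² dx = 100·π/2 = 50*π.
  (u')² cross terms: 2·(-2)·(10)·∫cos(x)·sin(5x) dx = -40·(0) = 0.
  So ∫_0^π (u')² dx = 2*π + 50*π + 0 = 52*π.
||u||_{H^1}^2 = (4*π) + (52*π) = 56*π.


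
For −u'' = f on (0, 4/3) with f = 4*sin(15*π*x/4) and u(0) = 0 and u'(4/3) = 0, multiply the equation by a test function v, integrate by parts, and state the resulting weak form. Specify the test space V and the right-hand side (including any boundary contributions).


V = {v ∈ H^1(0, 4/3) : v(0) = 0} (test functions vanish at x = 0 where u is specified); weak form: ∫_0^4/3 u'v' dx = ∫_0^4/3 (4*sin(15*π*x/4)) v dx for all v ∈ V.

Multiply both sides by a test function v and integrate from 0 to 4/3:
  ∫_0^4/3 −u''(x) v(x) dx = ∫_0^4/3 f(x) v(x) dx.
Integrate the LHS by parts once:
  ∫_0^4/3 −u'' v dx = −[u'(x) v(x)]_0^4/3 + ∫_0^4/3 u'(x) v'(x) dx.
Thus ∫_0^4/3 u'(x) v'(x) dx = ∫_0^4/3 f(x) v(x) dx + [u'(x) v(x)]_0^4/3.
Choose V so that boundary terms are either known or forced to vanish.
Mixed BC: u(0) = 0 (Dirichlet) and u'(4/3) = 0 (Neumann). Define V = {v ∈ H^1(0, 4/3) : v(0) = 0}. Then [u' v]_0^4/3 = u'(4/3)·v(4/3) − u'(0)·0 = 0.
Weak formulation: find u (satisfying any essential BC) such that ∫_0^4/3 u'(x) v'(x) dx = ∫_0^4/3 f v dx for all v ∈ V (Dirichlet at 0 absorbed into V; the Neumann datum at x = 4/3 is zero, so no boundary term remains).
Substituting f(x) = 4*sin(15*π*x/4), the right-hand side is ∫_0^4/3 (4*sin(15*π*x/4)) v dx.


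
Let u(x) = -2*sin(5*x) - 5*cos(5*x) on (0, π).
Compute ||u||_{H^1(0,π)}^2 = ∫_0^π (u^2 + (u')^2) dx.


||u||_{H^1(0,π)}^2 = 377*π

u'(x) = 25*sin(5*x) - 10*cos(5*x).
Expand u² and (u')² and integrate term by term on (0, π), using: for integers n ≥ 1, ∫_0^π sin²(nx) dx = ∫_0^π cos²(nx) dx = π/2; for n ≠ n', ∫_0^π sin(nx)sin(n'x) dx = ∫_0^π cos(nx)cos(n'x) dx = 0; and by product-to-sum, ∫_0^π sin(nx)cos(n'x) dx = ½∫_0^π [sin((n+n')x) + sin((n−n')x)] dx, which is 0 when n+n' is even and 2n/(n²−n'²) when n+n' is odd (it need not vanish on (0, π)).
  u² squared terms: (-5)²·∫cos(5x)² dx = 25·π/2 = 25*π/2;  (-2)²·∫sin(5x)² dx = 4·π/2 = 2*π.
  u² cross terms: 2·(-5)·(-2)·∫cos(5x)·sin(5x) dx = 20·(0) = 0.
  So ∫_0^π u² dx = 25*π/2 + 2*π + 0 = 29*π/2.
  (u')² squared terms: (-10)²·∫cos(5x)² dx = 100·π/2 = 50*π;  (25)²·∫sin(5x)² dx = 625·π/2 = 625*π/2.
  (u')² cross terms: 2·(-10)·(25)·∫cos(5x)·sin(5x) dx = -500·(0) = 0.
  So ∫_0^π (u')² dx = 50*π + 625*π/2 + 0 = 725*π/2.
||u||_{H^1}^2 = (29*π/2) + (725*π/2) = 377*π.


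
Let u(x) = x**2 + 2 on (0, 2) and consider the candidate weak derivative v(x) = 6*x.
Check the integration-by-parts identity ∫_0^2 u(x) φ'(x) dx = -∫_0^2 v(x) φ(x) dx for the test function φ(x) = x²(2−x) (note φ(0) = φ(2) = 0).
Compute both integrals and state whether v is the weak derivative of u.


LHS = -16/5, RHS = -48/5. No, v is not the weak derivative of u.

u(x) = x**2 + 2, classical derivative u'(x) = 2*x.
φ(x) = x²(2−x), so φ'(x) = x*(4 - 3*x).
Note φ(0) = φ(2) = 0, so the boundary term u·φ vanishes.
LHS = ∫_0^2 u(x) φ'(x) dx = ∫_0^2 (-3*x^4 + 4*x^3 - 6*x^2 + 8*x) dx. Term by term:
  ∫_0^2 -3*x^4 dx = -96/5;  ∫_0^2 4*x^3 dx = 16;  ∫_0^2 -6*x^2 dx = -16;
  ∫_0^2 8*x dx = 16.
Sum: -96/5 + 16 − 16 + 16 = -16/5.
So LHS = -16/5.
∫_0^2 v(x) φ(x) dx = ∫_0^2 (-6*x^4 + 12*x^3) dx. Term by term:
  ∫_0^2 -6*x^4 dx = -192/5;  ∫_0^2 12*x^3 dx = 48.
Sum: -192/5 + 48 = 48/5.
So RHS = -∫_0^2 v(x) φ(x) dx = -48/5.
LHS − RHS = 32/5 ≠ 0, so the identity fails.
(For a valid weak derivative the identity must hold for EVERY test function, in particular this one. The failure shows v is NOT the weak derivative of u.)
Correct weak derivative would be u'(x) = 2*x.


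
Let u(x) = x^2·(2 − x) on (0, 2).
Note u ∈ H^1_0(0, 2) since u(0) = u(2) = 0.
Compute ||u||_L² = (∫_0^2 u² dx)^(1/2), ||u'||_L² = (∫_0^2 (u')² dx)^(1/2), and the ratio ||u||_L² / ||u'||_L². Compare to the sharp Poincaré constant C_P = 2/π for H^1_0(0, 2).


||u||_L² / ||u'||_L² = sqrt(14)/7 < C_P = 2/π.

u(x) = x^2·(2 − x), so u'(x) = x*(4 - 3*x).
u(x) = x^2·(2 − x) vanishes at x = 0 and x = 2, so u ∈ H^1_0(0, 2). Differentiate via the product rule and integrate the resulting polynomials term by term.
  ∫_0^2 u² dx = ∫_0^2 (x^6 - 4*x^5 + 4*x^4) dx. Term by term:
    ∫_0^2 x^6 dx = 128/7;  ∫_0^2 -4*x^5 dx = -128/3;  ∫_0^2 4*x^4 dx = 128/5.
  Sum: 128/7 − 128/3 + 128/5 = 128/105.
  ∫_0^2 (u')² dx = ∫_0^2 (9*x^4 - 24*x^3 + 16*x^2) dx. Term by term:
    ∫_0^2 9*x^4 dx = 288/5;  ∫_0^2 -24*x^3 dx = -96;  ∫_0^2 16*x^2 dx = 128/3.
  Sum: 288/5 − 96 + 128/3 = 64/15.
∫_0^2 u² dx = 128/105, so ||u||_L² = 8*sqrt(210)/105.
∫_0^2 (u')² dx = 64/15, so ||u'||_L² = 8*sqrt(15)/15.
Ratio ||u||_L² / ||u'||_L² = sqrt(14)/7.
Sharp Poincaré constant on H^1_0(0, 2) is C_P = L/π = 2/π, achieved by sin(π/2·x).
A polynomial bump cannot attain the sharp Poincaré constant (only the first sine eigenfunction does), so the ratio is strictly less than C_P, consistent with ||u||_L² ≤ C_P ||u'||_L².


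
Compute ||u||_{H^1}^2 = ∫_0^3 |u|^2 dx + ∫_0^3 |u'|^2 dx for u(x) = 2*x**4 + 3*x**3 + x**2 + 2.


||u||_{H^1}^2 = 678567/10

The H^1 norm (squared) on an interval (0, L) is
  ||u||_{H^1}^2 = ∫_0^L u(x)^2 dx + ∫_0^L u'(x)^2 dx.
Compute u'(x) = 8*x**3 + 9*x**2 + 2*x.
Then u(x)^2 = 4*x**8 + 12*x**7 + 13*x**6 + 6*x**5 + 9*x**4 + 12*x**3 + 4*x**2 + 4 and u'(x)^2 = 64*x**6 + 144*x**5 + 113*x**4 + 36*x**3 + 4*x**2.
Integrate each monomial from 0 to 3 using ∫_0^3 c·x^n dx = c·3^(n+1)/(n+1):
  ∫_0^3 u(x)^2 dx = ∫_0^3 (4*x^8 + 12*x^7 + 13*x^6 + 6*x^5 + 9*x^4 + 12*x^3 + 4*x^2 + 4) dx. Term by term:
    ∫_0^3 4*x^8 dx = 8748;  ∫_0^3 12*x^7 dx = 19683/2;  ∫_0^3 13*x^6 dx = 28431/7;
    ∫_0^3 6*x^5 dx = 729;  ∫_0^3 9*x^4 dx = 2187/5;  ∫_0^3 12*x^3 dx = 243;
    ∫_0^3 4*x^2 dx = 36;  ∫_0^3 4 dx = 12.
  Sum: 8748 + 19683/2 + 28431/7 + 729 + 2187/5 + 243 + 36 + 12 = 1687593/70.
  ∫_0^3 u'(x)^2 dx = ∫_0^3 (64*x^6 + 144*x^5 + 113*x^4 + 36*x^3 + 4*x^2) dx. Term by term:
    ∫_0^3 64*x^6 dx = 139968/7;  ∫_0^3 144*x^5 dx = 17496;  ∫_0^3 113*x^4 dx = 27459/5;
    ∫_0^3 36*x^3 dx = 729;  ∫_0^3 4*x^2 dx = 36.
  Sum: 139968/7 + 17496 + 27459/5 + 729 + 36 = 1531188/35.
Adding: ||u||_{H^1}^2 = 1687593/70 + 1531188/35 = 678567/10.


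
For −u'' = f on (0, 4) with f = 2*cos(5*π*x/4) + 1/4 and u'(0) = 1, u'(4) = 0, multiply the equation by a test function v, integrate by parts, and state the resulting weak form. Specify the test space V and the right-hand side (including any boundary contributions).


V = H^1(0, 4) (v unrestricted at boundary; u is determined up to an additive constant); weak form: ∫_0^4 u'v' dx = ∫_0^4 (2*cos(5*π*x/4) + 1/4) v dx − v(0) for all v ∈ V.

Multiply both sides by a test function v and integrate from 0 to 4:
  ∫_0^4 −u''(x) v(x) dx = ∫_0^4 f(x) v(x) dx.
Integrate the LHS by parts once:
  ∫_0^4 −u'' v dx = −[u'(x) v(x)]_0^4 + ∫_0^4 u'(x) v'(x) dx.
Thus ∫_0^4 u'(x) v'(x) dx = ∫_0^4 f(x) v(x) dx + [u'(x) v(x)]_0^4.
Choose V so that boundary terms are either known or forced to vanish.
u has inhomogeneous Neumann u'(0) = 1, u'(4) = 0. [u' v]_0^4 = (0)·v(4) − (1)·v(0) = − v(0). Take V = H^1(0, 4); boundary term becomes part of RHS.
Weak formulation: find u (satisfying any essential BC) such that ∫_0^4 u'(x) v'(x) dx = ∫_0^4 f v dx − v(0) for all v ∈ V (Neumann data are natural BCs: they enter the RHS as boundary terms).
Substituting f(x) = 2*cos(5*π*x/4) + 1/4, the right-hand side is ∫_0^4 (2*cos(5*π*x/4) + 1/4) v dx − v(0).
Compatibility check (pure Neumann): taking v ≡ 1 ∈ V gives 0 = ∫_0^4 f dx + (0) − (1), i.e. ∫_0^4 f dx must equal u'(0) − u'(4) = 1. Indeed ∫_0^4 (2*cos(5*π*x/4) + 1/4) dx = 1, so the data are compatible. The solution is then unique only up to an additive constant (fix it e.g. by requiring ∫_0^4 u dx = 0).


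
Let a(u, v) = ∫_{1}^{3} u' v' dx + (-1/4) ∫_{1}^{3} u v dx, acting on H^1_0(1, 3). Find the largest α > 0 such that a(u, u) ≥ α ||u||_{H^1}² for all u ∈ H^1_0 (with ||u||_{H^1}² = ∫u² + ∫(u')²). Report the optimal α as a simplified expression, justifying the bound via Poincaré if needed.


α = (-1 + π^2)/(4 + π^2)

Coercivity of a(·,·) on H^1_0(1, 3) means a(u, u) ≥ α ||u||_{H^1}² for every u ∈ H^1_0.
The interval has length L = 2, and Poincaré/coercivity depend only on L. Here a(u, u) = ∫(u')² + (-1/4)·∫u².
Here c = -1/4 < 0 with |c| < (π/L)² = π^2/4, so coercivity still holds. The condition a(u,u) ≥ α||u||_{H^1}² reads (1−α)∫(u')² ≥ (α−c)∫u². Any admissible α is ≤ 1 (rapidly oscillating u have ∫u²/∫(u')² → 0), and α = 1 would force 0 ≥ (1−c)∫u², impossible since c < 1; so 1−α > 0. By the sharp Poincaré inequality on H^1_0 of an interval of length L, ∫(u')² ≥ (π/L)²∫u² with equality for the first sine mode sin(π(x−x₀)/L) (x₀ the left endpoint), so the inequality holds for all u iff (1−α)(π/L)² ≥ α − c, i.e. α ≤ ((π/L)² + c)/((π/L)² + 1) = (1 + c(L/π)²)/(1 + (L/π)²). (Direct route, valid since c ≤ 0: Poincaré gives c∫u² ≥ c(L/π)²∫(u')², so a(u,u) ≥ (1 + c(L/π)²)∫(u')², while ||u||_{H^1}² ≤ (1 + (L/π)²)∫(u')²; dividing yields the same α.) With (π/L)² = π^2/4 and c = -1/4, the largest admissible constant is α = ((π/L)² + c)/((π/L)² + 1).
Simplifying, α = (-1 + π^2)/(4 + π^2).


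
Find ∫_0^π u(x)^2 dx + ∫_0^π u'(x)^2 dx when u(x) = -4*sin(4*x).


||u||_{H^1(0,π)}^2 = 136*π

u'(x) = -16*cos(4*x).
Expand u² and (u')² and integrate term by term on (0, π), using: for integers n ≥ 1, ∫_0^π sin²(nx) dx = ∫_0^π cos²(nx) dx = π/2; for n ≠ n', ∫_0^π sin(nx)sin(n'x) dx = ∫_0^π cos(nx)cos(n'x) dx = 0; and by product-to-sum, ∫_0^π sin(nx)cos(n'x) dx = ½∫_0^π [sin((n+n')x) + sin((n−n')x)] dx, which is 0 when n+n' is even and 2n/(n²−n'²) when n+n' is odd (it need not vanish on (0, π)).
  u² squared terms: (-4)²·∫sin(4x)² dx = 16·π/2 = 8*π.
  So ∫_0^π u² dx = 8*π.
  (u')² squared terms: (-16)²·∫cos(4x)² dx = 256·π/2 = 128*π.
  So ∫_0^π (u')² dx = 128*π.
||u||_{H^1}^2 = (8*π) + (128*π) = 136*π.


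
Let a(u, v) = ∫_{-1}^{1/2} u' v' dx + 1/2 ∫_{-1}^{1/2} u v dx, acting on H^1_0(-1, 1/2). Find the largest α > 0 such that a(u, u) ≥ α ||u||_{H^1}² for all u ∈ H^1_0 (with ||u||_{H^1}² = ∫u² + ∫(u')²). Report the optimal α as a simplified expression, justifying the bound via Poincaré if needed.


α = (9 + 8*π^2)/(2*(9 + 4*π^2))

Coercivity of a(·,·) on H^1_0(-1, 1/2) means a(u, u) ≥ α ||u||_{H^1}² for every u ∈ H^1_0.
The interval has length L = 3/2, and Poincaré/coercivity depend only on L. Here a(u, u) = ∫(u')² + (1/2)·∫u².
Here 0 < c = 1/2 < 1. The condition a(u,u) ≥ α||u||_{H^1}² reads (1−α)∫(u')² ≥ (α−c)∫u². Any admissible α is ≤ 1 (rapidly oscillating u have ∫u²/∫(u')² → 0), and α = 1 would force 0 ≥ (1−c)∫u², impossible since c < 1; so 1−α > 0. By the sharp Poincaré inequality on H^1_0 of an interval of length L, ∫(u')² ≥ (π/L)²∫u² with equality for the first sine mode sin(π(x−x₀)/L) (x₀ the left endpoint), so the inequality holds for all u iff (1−α)(π/L)² ≥ α − c, i.e. α ≤ ((π/L)² + c)/((π/L)² + 1) = (1 + c(L/π)²)/(1 + (L/π)²). With (π/L)² = 4*π^2/9 and c = 1/2, the largest admissible constant is α = ((π/L)² + c)/((π/L)² + 1).
Simplifying, α = (9 + 8*π^2)/(2*(9 + 4*π^2)).


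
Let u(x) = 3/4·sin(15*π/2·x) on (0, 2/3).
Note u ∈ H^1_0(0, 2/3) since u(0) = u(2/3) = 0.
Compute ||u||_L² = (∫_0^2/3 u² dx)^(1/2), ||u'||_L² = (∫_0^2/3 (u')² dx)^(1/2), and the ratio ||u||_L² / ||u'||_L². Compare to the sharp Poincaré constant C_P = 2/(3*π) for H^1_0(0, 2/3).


||u||_L² / ||u'||_L² = 2/(15*π) < C_P = 2/(3*π).

u(x) = 3/4·sin(15*π/2·x), so u'(x) = 45*π*cos(15*π*x/2)/8.
Writing u(x) = A·sin(kπx/L) with A = 3/4 and k = 5, use ∫_0^L sin²(kπx/L) dx = L/2 and ∫_0^L cos²(kπx/L) dx = L/2.
u² = 9/16·sin²(15*π/2·x) and (u')² = 2025*π^2/64·cos²(15*π/2·x), and each of sin², cos² integrates to L/2 = 1/3 over (0, 2/3).
∫_0^2/3 u² dx = 3/16, so ||u||_L² = sqrt(3)/4.
∫_0^2/3 (u')² dx = 675*π^2/64, so ||u'||_L² = 15*sqrt(3)*π/8.
Ratio ||u||_L² / ||u'||_L² = 2/(15*π).
Sharp Poincaré constant on H^1_0(0, 2/3) is C_P = L/π = 2/(3*π), achieved by sin(3*π/2·x).
This is the k = 5 harmonic; the ratio L/(kπ) is strictly less than C_P = L/π, consistent with the sharp inequality ||u||_L² ≤ C_P ||u'||_L².


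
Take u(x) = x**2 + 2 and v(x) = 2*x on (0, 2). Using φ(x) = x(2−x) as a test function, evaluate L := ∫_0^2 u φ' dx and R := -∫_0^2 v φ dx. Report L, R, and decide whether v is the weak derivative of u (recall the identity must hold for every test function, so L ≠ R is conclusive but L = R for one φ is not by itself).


LHS = -8/3, RHS = -8/3. Yes, v = u' weakly.

u(x) = x**2 + 2, classical derivative u'(x) = 2*x.
φ(x) = x(2−x), so φ'(x) = 2 - 2*x.
Note φ(0) = φ(2) = 0, so the boundary term u·φ vanishes.
LHS = ∫_0^2 u(x) φ'(x) dx = ∫_0^2 (-2*x^3 + 2*x^2 - 4*x + 4) dx. Term by term:
  ∫_0^2 -2*x^3 dx = -8;  ∫_0^2 2*x^2 dx = 16/3;  ∫_0^2 -4*x dx = -8;
  ∫_0^2 4 dx = 8.
Sum: -8 + 16/3 − 8 + 8 = -8/3.
So LHS = -8/3.
∫_0^2 v(x) φ(x) dx = ∫_0^2 (-2*x^3 + 4*x^2) dx. Term by term:
  ∫_0^2 -2*x^3 dx = -8;  ∫_0^2 4*x^2 dx = 32/3.
Sum: -8 + 32/3 = 8/3.
So RHS = -∫_0^2 v(x) φ(x) dx = -8/3.
LHS = RHS, so the identity holds for this test φ.
Moreover u is smooth here and v(x) = u'(x) = 2*x pointwise, so the identity holds for every test function. Hence v is the weak derivative of u.


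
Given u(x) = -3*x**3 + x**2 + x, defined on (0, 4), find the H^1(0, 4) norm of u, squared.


||u||_{H^1}^2 = 3162244/105

The H^1 norm (squared) on an interval (0, L) is
  ||u||_{H^1}^2 = ∫_0^L u(x)^2 dx + ∫_0^L u'(x)^2 dx.
Compute u'(x) = -9*x**2 + 2*x + 1.
Then u(x)^2 = 9*x**6 - 6*x**5 - 5*x**4 + 2*x**3 + x**2 and u'(x)^2 = 81*x**4 - 36*x**3 - 14*x**2 + 4*x + 1.
Integrate each monomial from 0 to 4 using ∫_0^4 c·x^n dx = c·4^(n+1)/(n+1):
  ∫_0^4 u(x)^2 dx = ∫_0^4 (9*x^6 - 6*x^5 - 5*x^4 + 2*x^3 + x^2) dx. Term by term:
    ∫_0^4 9*x^6 dx = 147456/7;  ∫_0^4 -6*x^5 dx = -4096;  ∫_0^4 -5*x^4 dx = -1024;
    ∫_0^4 2*x^3 dx = 128;  ∫_0^4 x^2 dx = 64/3.
  Sum: 147456/7 − 4096 − 1024 + 128 + 64/3 = 337984/21.
  ∫_0^4 u'(x)^2 dx = ∫_0^4 (81*x^4 - 36*x^3 - 14*x^2 + 4*x + 1) dx. Term by term:
    ∫_0^4 81*x^4 dx = 82944/5;  ∫_0^4 -36*x^3 dx = -2304;  ∫_0^4 -14*x^2 dx = -896/3;
    ∫_0^4 4*x dx = 32;  ∫_0^4 1 dx = 4.
  Sum: 82944/5 − 2304 − 896/3 + 32 + 4 = 210332/15.
Adding: ||u||_{H^1}^2 = 337984/21 + 210332/15 = 3162244/105.


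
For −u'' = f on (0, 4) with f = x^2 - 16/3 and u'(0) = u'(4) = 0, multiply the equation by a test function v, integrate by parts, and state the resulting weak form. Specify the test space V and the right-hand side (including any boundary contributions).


V = H^1(0, 4) (no boundary constraint on v; u is determined up to an additive constant); weak form: ∫_0^4 u'v' dx = ∫_0^4 (x^2 - 16/3) v dx for all v ∈ V.

Multiply both sides by a test function v and integrate from 0 to 4:
  ∫_0^4 −u''(x) v(x) dx = ∫_0^4 f(x) v(x) dx.
Integrate the LHS by parts once:
  ∫_0^4 −u'' v dx = −[u'(x) v(x)]_0^4 + ∫_0^4 u'(x) v'(x) dx.
Thus ∫_0^4 u'(x) v'(x) dx = ∫_0^4 f(x) v(x) dx + [u'(x) v(x)]_0^4.
Choose V so that boundary terms are either known or forced to vanish.
u has homogeneous Neumann: u'(0) = u'(4) = 0. So [u' v]_0^4 = 0·v(4) − 0·v(0) = 0 for any v; take V = H^1(0, 4).
Weak formulation: find u (satisfying any essential BC) such that ∫_0^4 u'(x) v'(x) dx = ∫_0^4 f v dx for all v ∈ V (homogeneous Neumann, so boundary terms vanish).
Substituting f(x) = x^2 - 16/3, the right-hand side is ∫_0^4 (x^2 - 16/3) v dx.
Compatibility check (pure Neumann): taking v ≡ 1 ∈ V gives 0 = ∫_0^4 f dx + (0) − (0), i.e. ∫_0^4 f dx must equal u'(0) − u'(4) = 0. Indeed ∫_0^4 (x^2 - 16/3) dx = 0, so the data are compatible. The solution is then unique only up to an additive constant (fix it e.g. by requiring ∫_0^4 u dx = 0).


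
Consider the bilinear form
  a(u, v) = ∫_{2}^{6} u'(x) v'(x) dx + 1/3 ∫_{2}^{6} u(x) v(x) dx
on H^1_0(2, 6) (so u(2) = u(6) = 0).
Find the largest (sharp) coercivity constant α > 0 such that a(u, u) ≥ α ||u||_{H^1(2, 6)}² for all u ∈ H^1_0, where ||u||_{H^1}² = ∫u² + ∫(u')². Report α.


α = (16/3 + π^2)/(π^2 + 16)

Coercivity of a(·,·) on H^1_0(2, 6) means a(u, u) ≥ α ||u||_{H^1}² for every u ∈ H^1_0.
The interval has length L = 4, and Poincaré/coercivity depend only on L. Here a(u, u) = ∫(u')² + (1/3)·∫u².
Here 0 < c = 1/3 < 1. The condition a(u,u) ≥ α||u||_{H^1}² reads (1−α)∫(u')² ≥ (α−c)∫u². Any admissible α is ≤ 1 (rapidly oscillating u have ∫u²/∫(u')² → 0), and α = 1 would force 0 ≥ (1−c)∫u², impossible since c < 1; so 1−α > 0. By the sharp Poincaré inequality on H^1_0 of an interval of length L, ∫(u')² ≥ (π/L)²∫u² with equality for the first sine mode sin(π(x−x₀)/L) (x₀ the left endpoint), so the inequality holds for all u iff (1−α)(π/L)² ≥ α − c, i.e. α ≤ ((π/L)² + c)/((π/L)² + 1) = (1 + c(L/π)²)/(1 + (L/π)²). With (π/L)² = π^2/16 and c = 1/3, the largest admissible constant is α = ((π/L)² + c)/((π/L)² + 1).
Simplifying, α = (16/3 + π^2)/(π^2 + 16).


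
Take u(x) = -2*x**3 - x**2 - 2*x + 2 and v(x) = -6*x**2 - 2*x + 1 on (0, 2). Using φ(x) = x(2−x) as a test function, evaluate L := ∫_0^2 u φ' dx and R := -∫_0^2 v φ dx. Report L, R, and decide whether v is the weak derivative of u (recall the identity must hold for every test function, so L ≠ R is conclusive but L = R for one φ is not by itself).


LHS = 224/15, RHS = 164/15. No, v is not the weak derivative of u.

u(x) = -2*x**3 - x**2 - 2*x + 2, classical derivative u'(x) = -6*x**2 - 2*x - 2.
φ(x) = x(2−x), so φ'(x) = 2 - 2*x.
Note φ(0) = φ(2) = 0, so the boundary term u·φ vanishes.
LHS = ∫_0^2 u(x) φ'(x) dx = ∫_0^2 (4*x^4 - 2*x^3 + 2*x^2 - 8*x + 4) dx. Term by term:
  ∫_0^2 4*x^4 dx = 128/5;  ∫_0^2 -2*x^3 dx = -8;  ∫_0^2 2*x^2 dx = 16/3;
  ∫_0^2 -8*x dx = -16;  ∫_0^2 4 dx = 8.
Sum: 128/5 − 8 + 16/3 − 16 + 8 = 224/15.
So LHS = 224/15.
∫_0^2 v(x) φ(x) dx = ∫_0^2 (6*x^4 - 10*x^3 - 5*x^2 + 2*x) dx. Term by term:
  ∫_0^2 6*x^4 dx = 192/5;  ∫_0^2 -10*x^3 dx = -40;  ∫_0^2 -5*x^2 dx = -40/3;
  ∫_0^2 2*x dx = 4.
Sum: 192/5 − 40 − 40/3 + 4 = -164/15.
So RHS = -∫_0^2 v(x) φ(x) dx = 164/15.
LHS − RHS = 4 ≠ 0, so the identity fails.
(For a valid weak derivative the identity must hold for EVERY test function, in particular this one. The failure shows v is NOT the weak derivative of u.)
Correct weak derivative would be u'(x) = -6*x**2 - 2*x - 2.


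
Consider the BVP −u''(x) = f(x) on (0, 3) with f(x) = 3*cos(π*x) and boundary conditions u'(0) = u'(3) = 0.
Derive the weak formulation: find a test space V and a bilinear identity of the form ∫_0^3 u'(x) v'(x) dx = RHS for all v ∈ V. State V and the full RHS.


V = H^1(0, 3) (no boundary constraint on v; u is determined up to an additive constant); weak form: ∫_0^3 u'v' dx = ∫_0^3 (3*cos(π*x)) v dx for all v ∈ V.

Multiply both sides by a test function v and integrate from 0 to 3:
  ∫_0^3 −u''(x) v(x) dx = ∫_0^3 f(x) v(x) dx.
Integrate the LHS by parts once:
  ∫_0^3 −u'' v dx = −[u'(x) v(x)]_0^3 + ∫_0^3 u'(x) v'(x) dx.
Thus ∫_0^3 u'(x) v'(x) dx = ∫_0^3 f(x) v(x) dx + [u'(x) v(x)]_0^3.
Choose V so that boundary terms are either known or forced to vanish.
u has homogeneous Neumann: u'(0) = u'(3) = 0. So [u' v]_0^3 = 0·v(3) − 0·v(0) = 0 for any v; take V = H^1(0, 3).
Weak formulation: find u (satisfying any essential BC) such that ∫_0^3 u'(x) v'(x) dx = ∫_0^3 f v dx for all v ∈ V (homogeneous Neumann, so boundary terms vanish).
Substituting f(x) = 3*cos(π*x), the right-hand side is ∫_0^3 (3*cos(π*x)) v dx.
Compatibility check (pure Neumann): taking v ≡ 1 ∈ V gives 0 = ∫_0^3 f dx + (0) − (0), i.e. ∫_0^3 f dx must equal u'(0) − u'(3) = 0. Indeed ∫_0^3 (3*cos(π*x)) dx = 0, so the data are compatible. The solution is then unique only up to an additive constant (fix it e.g. by requiring ∫_0^3 u dx = 0).


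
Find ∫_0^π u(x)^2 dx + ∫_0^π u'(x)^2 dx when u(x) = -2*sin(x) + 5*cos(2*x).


||u||_{H^1(0,π)}^2 = 200/3 + 133*π/2

u'(x) = -10*sin(2*x) - 2*cos(x).
Expand u² and (u')² and integrate term by term on (0, π), using: for integers n ≥ 1, ∫_0^π sin²(nx) dx = ∫_0^π cos²(nx) dx = π/2; for n ≠ n', ∫_0^π sin(nx)sin(n'x) dx = ∫_0^π cos(nx)cos(n'x) dx = 0; and by product-to-sum, ∫_0^π sin(nx)cos(n'x) dx = ½∫_0^π [sin((n+n')x) + sin((n−n')x)] dx, which is 0 when n+n' is even and 2n/(n²−n'²) when n+n' is odd (it need not vanish on (0, π)).
  u² squared terms: (-2)²·∫sin(x)² dx = 4·π/2 = 2*π;  (5)²·∫cos(2x)² dx = 25·π/2 = 25*π/2.
  u² cross terms: 2·(-2)·(5)·∫sin(x)·cos(2x) dx = -20·(-2/3) = 40/3.
  So ∫_0^π u² dx = 2*π + 25*π/2 + 40/3 = 40/3 + 29*π/2.
  (u')² squared terms: (-10)²·∫sin(2x)² dx = 100·π/2 = 50*π;  (-2)²·∫cos(x)² dx = 4·π/2 = 2*π.
  (u')² cross terms: 2·(-10)·(-2)·∫sin(2x)·cos(x) dx = 40·(4/3) = 160/3.
  So ∫_0^π (u')² dx = 50*π + 2*π + 160/3 = 160/3 + 52*π.
||u||_{H^1}^2 = (40/3 + 29*π/2) + (160/3 + 52*π) = 200/3 + 133*π/2.


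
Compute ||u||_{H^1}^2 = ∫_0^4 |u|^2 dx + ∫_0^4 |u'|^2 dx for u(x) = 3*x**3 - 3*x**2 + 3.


||u||_{H^1}^2 = 153084/7

The H^1 norm (squared) on an interval (0, L) is
  ||u||_{H^1}^2 = ∫_0^L u(x)^2 dx + ∫_0^L u'(x)^2 dx.
Compute u'(x) = 9*x**2 - 6*x.
Then u(x)^2 = 9*x**6 - 18*x**5 + 9*x**4 + 18*x**3 - 18*x**2 + 9 and u'(x)^2 = 81*x**4 - 108*x**3 + 36*x**2.
Integrate each monomial from 0 to 4 using ∫_0^4 c·x^n dx = c·4^(n+1)/(n+1):
  ∫_0^4 u(x)^2 dx = ∫_0^4 (9*x^6 - 18*x^5 + 9*x^4 + 18*x^3 - 18*x^2 + 9) dx. Term by term:
    ∫_0^4 9*x^6 dx = 147456/7;  ∫_0^4 -18*x^5 dx = -12288;  ∫_0^4 9*x^4 dx = 9216/5;
    ∫_0^4 18*x^3 dx = 1152;  ∫_0^4 -18*x^2 dx = -384;  ∫_0^4 9 dx = 36.
  Sum: 147456/7 − 12288 + 9216/5 + 1152 − 384 + 36 = 399852/35.
  ∫_0^4 u'(x)^2 dx = ∫_0^4 (81*x^4 - 108*x^3 + 36*x^2) dx. Term by term:
    ∫_0^4 81*x^4 dx = 82944/5;  ∫_0^4 -108*x^3 dx = -6912;  ∫_0^4 36*x^2 dx = 768.
  Sum: 82944/5 − 6912 + 768 = 52224/5.
Adding: ||u||_{H^1}^2 = 399852/35 + 52224/5 = 153084/7.


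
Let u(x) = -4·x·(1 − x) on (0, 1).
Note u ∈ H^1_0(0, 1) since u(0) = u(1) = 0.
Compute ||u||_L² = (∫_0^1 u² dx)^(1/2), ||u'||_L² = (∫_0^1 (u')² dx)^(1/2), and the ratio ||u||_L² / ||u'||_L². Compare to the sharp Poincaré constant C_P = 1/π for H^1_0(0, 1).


||u||_L² / ||u'||_L² = sqrt(10)/10 < C_P = 1/π.

u(x) = -4·x·(1 − x), so u'(x) = 8*x - 4.
u(x) = -4·x·(1 − x) vanishes at x = 0 and x = 1, so u ∈ H^1_0(0, 1). Differentiate via the product rule and integrate the resulting polynomials term by term.
  ∫_0^1 u² dx = ∫_0^1 (16*x^4 - 32*x^3 + 16*x^2) dx. Term by term:
    ∫_0^1 16*x^4 dx = 16/5;  ∫_0^1 -32*x^3 dx = -8;  ∫_0^1 16*x^2 dx = 16/3.
  Sum: 16/5 − 8 + 16/3 = 8/15.
  ∫_0^1 (u')² dx = ∫_0^1 (64*x^2 - 64*x + 16) dx. Term by term:
    ∫_0^1 64*x^2 dx = 64/3;  ∫_0^1 -64*x dx = -32;  ∫_0^1 16 dx = 16.
  Sum: 64/3 − 32 + 16 = 16/3.
∫_0^1 u² dx = 8/15, so ||u||_L² = 2*sqrt(30)/15.
∫_0^1 (u')² dx = 16/3, so ||u'||_L² = 4*sqrt(3)/3.
Ratio ||u||_L² / ||u'||_L² = sqrt(10)/10.
Sharp Poincaré constant on H^1_0(0, 1) is C_P = L/π = 1/π, achieved by sin(π·x).
A polynomial bump cannot attain the sharp Poincaré constant (only the first sine eigenfunction does), so the ratio is strictly less than C_P, consistent with ||u||_L² ≤ C_P ||u'||_L².


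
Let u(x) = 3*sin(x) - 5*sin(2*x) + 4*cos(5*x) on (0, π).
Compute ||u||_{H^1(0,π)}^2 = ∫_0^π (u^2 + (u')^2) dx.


||u||_{H^1(0,π)}^2 = 4160/21 + 559*π/2

u'(x) = -20*sin(5*x) + 3*cos(x) - 10*cos(2*x).
Expand u² and (u')² and integrate term by term on (0, π), using: for integers n ≥ 1, ∫_0^π sin²(nx) dx = ∫_0^π cos²(nx) dx = π/2; for n ≠ n', ∫_0^π sin(nx)sin(n'x) dx = ∫_0^π cos(nx)cos(n'x) dx = 0; and by product-to-sum, ∫_0^π sin(nx)cos(n'x) dx = ½∫_0^π [sin((n+n')x) + sin((n−n')x)] dx, which is 0 when n+n' is even and 2n/(n²−n'²) when n+n' is odd (it need not vanish on (0, π)).
  u² squared terms: (-5)²·∫sin(2x)² dx = 25·π/2 = 25*π/2;  (3)²·∫sin(x)² dx = 9·π/2 = 9*π/2;  (4)²·∫cos(5x)² dx = 16·π/2 = 8*π.
  u² cross terms: 2·(-5)·(3)·∫sin(2x)·sin(x) dx = -30·(0) = 0;  2·(-5)·(4)·∫sin(2x)·cos(5x) dx = -40·(-4/21) = 160/21;  2·(3)·(4)·∫sin(x)·cos(5x) dx = 24·(0) = 0.
  So ∫_0^π u² dx = 25*π/2 + 9*π/2 + 8*π + 0 + 160/21 + 0 = 160/21 + 25*π.
  (u')² squared terms: (-20)²·∫sin(5x)² dx = 400·π/2 = 200*π;  (-10)²·∫cos(2x)² dx = 100·π/2 = 50*π;  (3)²·∫cos(x)² dx = 9·π/2 = 9*π/2.
  (u')² cross terms: 2·(-20)·(-10)·∫sin(5x)·cos(2x) dx = 400·(10/21) = 4000/21;  2·(-20)·(3)·∫sin(5x)·cos(x) dx = -120·(0) = 0;  2·(-10)·(3)·∫cos(2x)·cos(x) dx = -60·(0) = 0.
  So ∫_0^π (u')² dx = 200*π + 50*π + 9*π/2 + 4000/21 + 0 + 0 = 4000/21 + 509*π/2.
||u||_{H^1}^2 = (160/21 + 25*π) + (4000/21 + 509*π/2) = 4160/21 + 559*π/2.


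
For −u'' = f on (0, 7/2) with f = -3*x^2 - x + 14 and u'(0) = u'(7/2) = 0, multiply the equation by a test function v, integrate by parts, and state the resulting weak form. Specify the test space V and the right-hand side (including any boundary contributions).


V = H^1(0, 7/2) (no boundary constraint on v; u is determined up to an additive constant); weak form: ∫_0^7/2 u'v' dx = ∫_0^7/2 (-3*x^2 - x + 14) v dx for all v ∈ V.

Multiply both sides by a test function v and integrate from 0 to 7/2:
  ∫_0^7/2 −u''(x) v(x) dx = ∫_0^7/2 f(x) v(x) dx.
Integrate the LHS by parts once:
  ∫_0^7/2 −u'' v dx = −[u'(x) v(x)]_0^7/2 + ∫_0^7/2 u'(x) v'(x) dx.
Thus ∫_0^7/2 u'(x) v'(x) dx = ∫_0^7/2 f(x) v(x) dx + [u'(x) v(x)]_0^7/2.
Choose V so that boundary terms are either known or forced to vanish.
u has homogeneous Neumann: u'(0) = u'(7/2) = 0. So [u' v]_0^7/2 = 0·v(7/2) − 0·v(0) = 0 for any v; take V = H^1(0, 7/2).
Weak formulation: find u (satisfying any essential BC) such that ∫_0^7/2 u'(x) v'(x) dx = ∫_0^7/2 f v dx for all v ∈ V (homogeneous Neumann, so boundary terms vanish).
Substituting f(x) = -3*x^2 - x + 14, the right-hand side is ∫_0^7/2 (-3*x^2 - x + 14) v dx.
Compatibility check (pure Neumann): taking v ≡ 1 ∈ V gives 0 = ∫_0^7/2 f dx + (0) − (0), i.e. ∫_0^7/2 f dx must equal u'(0) − u'(7/2) = 0. Indeed ∫_0^7/2 (-3*x^2 - x + 14) dx = 0, so the data are compatible. The solution is then unique only up to an additive constant (fix it e.g. by requiring ∫_0^7/2 u dx = 0).


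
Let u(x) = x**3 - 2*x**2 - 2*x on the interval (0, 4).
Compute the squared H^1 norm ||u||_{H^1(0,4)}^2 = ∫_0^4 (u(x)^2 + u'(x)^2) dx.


||u||_{H^1}^2 = 26032/35

The H^1 norm (squared) on an interval (0, L) is
  ||u||_{H^1}^2 = ∫_0^L u(x)^2 dx + ∫_0^L u'(x)^2 dx.
Compute u'(x) = 3*x**2 - 4*x - 2.
Then u(x)^2 = x**6 - 4*x**5 + 8*x**3 + 4*x**2 and u'(x)^2 = 9*x**4 - 24*x**3 + 4*x**2 + 16*x + 4.
Integrate each monomial from 0 to 4 using ∫_0^4 c·x^n dx = c·4^(n+1)/(n+1):
  ∫_0^4 u(x)^2 dx = ∫_0^4 (x^6 - 4*x^5 + 8*x^3 + 4*x^2) dx. Term by term:
    ∫_0^4 x^6 dx = 16384/7;  ∫_0^4 -4*x^5 dx = -8192/3;  ∫_0^4 8*x^3 dx = 512;
    ∫_0^4 4*x^2 dx = 256/3.
  Sum: 16384/7 − 8192/3 + 512 + 256/3 = 4352/21.
  ∫_0^4 u'(x)^2 dx = ∫_0^4 (9*x^4 - 24*x^3 + 4*x^2 + 16*x + 4) dx. Term by term:
    ∫_0^4 9*x^4 dx = 9216/5;  ∫_0^4 -24*x^3 dx = -1536;  ∫_0^4 4*x^2 dx = 256/3;
    ∫_0^4 16*x dx = 128;  ∫_0^4 4 dx = 16.
  Sum: 9216/5 − 1536 + 256/3 + 128 + 16 = 8048/15.
Adding: ||u||_{H^1}^2 = 4352/21 + 8048/15 = 26032/35.


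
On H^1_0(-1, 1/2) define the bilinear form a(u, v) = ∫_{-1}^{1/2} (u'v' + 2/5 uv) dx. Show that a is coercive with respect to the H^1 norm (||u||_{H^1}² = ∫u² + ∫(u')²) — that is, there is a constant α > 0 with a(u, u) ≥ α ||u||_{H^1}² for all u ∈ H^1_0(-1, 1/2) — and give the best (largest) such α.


α = 2*(9 + 10*π^2)/(5*(9 + 4*π^2))

Coercivity of a(·,·) on H^1_0(-1, 1/2) means a(u, u) ≥ α ||u||_{H^1}² for every u ∈ H^1_0.
The interval has length L = 3/2, and Poincaré/coercivity depend only on L. Here a(u, u) = ∫(u')² + (2/5)·∫u².
Here 0 < c = 2/5 < 1. The condition a(u,u) ≥ α||u||_{H^1}² reads (1−α)∫(u')² ≥ (α−c)∫u². Any admissible α is ≤ 1 (rapidly oscillating u have ∫u²/∫(u')² → 0), and α = 1 would force 0 ≥ (1−c)∫u², impossible since c < 1; so 1−α > 0. By the sharp Poincaré inequality on H^1_0 of an interval of length L, ∫(u')² ≥ (π/L)²∫u² with equality for the first sine mode sin(π(x−x₀)/L) (x₀ the left endpoint), so the inequality holds for all u iff (1−α)(π/L)² ≥ α − c, i.e. α ≤ ((π/L)² + c)/((π/L)² + 1) = (1 + c(L/π)²)/(1 + (L/π)²). With (π/L)² = 4*π^2/9 and c = 2/5, the largest admissible constant is α = ((π/L)² + c)/((π/L)² + 1).
Simplifying, α = 2*(9 + 10*π^2)/(5*(9 + 4*π^2)).


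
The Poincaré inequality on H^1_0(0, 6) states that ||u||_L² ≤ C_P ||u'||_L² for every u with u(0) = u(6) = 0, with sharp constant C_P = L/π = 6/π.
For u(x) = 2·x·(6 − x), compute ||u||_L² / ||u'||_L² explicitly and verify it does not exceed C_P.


||u||_L² / ||u'||_L² = 3*sqrt(10)/5 < C_P = 6/π.

u(x) = 2·x·(6 − x), so u'(x) = 12 - 4*x.
u(x) = 2·x·(6 − x) vanishes at x = 0 and x = 6, so u ∈ H^1_0(0, 6). Differentiate via the product rule and integrate the resulting polynomials term by term.
  ∫_0^6 u² dx = ∫_0^6 (4*x^4 - 48*x^3 + 144*x^2) dx. Term by term:
    ∫_0^6 4*x^4 dx = 31104/5;  ∫_0^6 -48*x^3 dx = -15552;  ∫_0^6 144*x^2 dx = 10368.
  Sum: 31104/5 − 15552 + 10368 = 5184/5.
  ∫_0^6 (u')² dx = ∫_0^6 (16*x^2 - 96*x + 144) dx. Term by term:
    ∫_0^6 16*x^2 dx = 1152;  ∫_0^6 -96*x dx = -1728;  ∫_0^6 144 dx = 864.
  Sum: 1152 − 1728 + 864 = 288.
∫_0^6 u² dx = 5184/5, so ||u||_L² = 72*sqrt(5)/5.
∫_0^6 (u')² dx = 288, so ||u'||_L² = 12*sqrt(2).
Ratio ||u||_L² / ||u'||_L² = 3*sqrt(10)/5.
Sharp Poincaré constant on H^1_0(0, 6) is C_P = L/π = 6/π, achieved by sin(π/6·x).
A polynomial bump cannot attain the sharp Poincaré constant (only the first sine eigenfunction does), so the ratio is strictly less than C_P, consistent with ||u||_L² ≤ C_P ||u'||_L².


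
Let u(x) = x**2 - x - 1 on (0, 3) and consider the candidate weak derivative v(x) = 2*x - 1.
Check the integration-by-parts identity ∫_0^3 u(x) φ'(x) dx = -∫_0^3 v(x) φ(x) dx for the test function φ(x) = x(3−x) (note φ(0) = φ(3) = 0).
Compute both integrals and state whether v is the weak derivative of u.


LHS = -9, RHS = -9. Yes, v = u' weakly.

u(x) = x**2 - x - 1, classical derivative u'(x) = 2*x - 1.
φ(x) = x(3−x), so φ'(x) = 3 - 2*x.
Note φ(0) = φ(3) = 0, so the boundary term u·φ vanishes.
LHS = ∫_0^3 u(x) φ'(x) dx = ∫_0^3 (-2*x^3 + 5*x^2 - x - 3) dx. Term by term:
  ∫_0^3 -2*x^3 dx = -81/2;  ∫_0^3 5*x^2 dx = 45;  ∫_0^3 -x dx = -9/2;
  ∫_0^3 -3 dx = -9.
Sum: -81/2 + 45 − 9/2 − 9 = -9.
So LHS = -9.
∫_0^3 v(x) φ(x) dx = ∫_0^3 (-2*x^3 + 7*x^2 - 3*x) dx. Term by term:
  ∫_0^3 -2*x^3 dx = -81/2;  ∫_0^3 7*x^2 dx = 63;  ∫_0^3 -3*x dx = -27/2.
Sum: -81/2 + 63 − 27/2 = 9.
So RHS = -∫_0^3 v(x) φ(x) dx = -9.
LHS = RHS, so the identity holds for this test φ.
Moreover u is smooth here and v(x) = u'(x) = 2*x - 1 pointwise, so the identity holds for every test function. Hence v is the weak derivative of u.


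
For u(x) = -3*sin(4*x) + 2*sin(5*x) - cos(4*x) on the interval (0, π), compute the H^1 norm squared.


||u||_{H^1(0,π)}^2 = -680/9 + 137*π

u'(x) = 4*sin(4*x) - 12*cos(4*x) + 10*cos(5*x).
Expand u² and (u')² and integrate term by term on (0, π), using: for integers n ≥ 1, ∫_0^π sin²(nx) dx = ∫_0^π cos²(nx) dx = π/2; for n ≠ n', ∫_0^π sin(nx)sin(n'x) dx = ∫_0^π cos(nx)cos(n'x) dx = 0; and by product-to-sum, ∫_0^π sin(nx)cos(n'x) dx = ½∫_0^π [sin((n+n')x) + sin((n−n')x)] dx, which is 0 when n+n' is even and 2n/(n²−n'²) when n+n' is odd (it need not vanish on (0, π)).
  u² squared terms: (-1)²·∫cos(4x)² dx = 1·π/2 = π/2;  (-3)²·∫sin(4x)² dx = 9·π/2 = 9*π/2;  (2)²·∫sin(5x)² dx = 4·π/2 = 2*π.
  u² cross terms: 2·(-1)·(-3)·∫cos(4x)·sin(4x) dx = 6·(0) = 0;  2·(-1)·(2)·∫cos(4x)·sin(5x) dx = -4·(10/9) = -40/9;  2·(-3)·(2)·∫sin(4x)·sin(5x) dx = -12·(0) = 0.
  So ∫_0^π u² dx = π/2 + 9*π/2 + 2*π + 0 − 40/9 + 0 = -40/9 + 7*π.
  (u')² squared terms: (-12)²·∫cos(4x)² dx = 144·π/2 = 72*π;  (4)²·∫sin(4x)² dx = 16·π/2 = 8*π;  (10)²·∫cos(5x)² dx = 100·π/2 = 50*π.
  (u')² cross terms: 2·(-12)·(4)·∫cos(4x)·sin(4x) dx = -96·(0) = 0;  2·(-12)·(10)·∫cos(4x)·cos(5x) dx = -240·(0) = 0;  2·(4)·(10)·∫sin(4x)·cos(5x) dx = 80·(-8/9) = -640/9.
  So ∫_0^π (u')² dx = 72*π + 8*π + 50*π + 0 + 0 − 640/9 = -640/9 + 130*π.
||u||_{H^1}^2 = (-40/9 + 7*π) + (-640/9 + 130*π) = -680/9 + 137*π.


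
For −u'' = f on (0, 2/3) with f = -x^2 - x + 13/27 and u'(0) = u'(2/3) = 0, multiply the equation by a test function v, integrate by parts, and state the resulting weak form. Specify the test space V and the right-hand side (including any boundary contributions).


V = H^1(0, 2/3) (no boundary constraint on v; u is determined up to an additive constant); weak form: ∫_0^2/3 u'v' dx = ∫_0^2/3 (-x^2 - x + 13/27) v dx for all v ∈ V.

Multiply both sides by a test function v and integrate from 0 to 2/3:
  ∫_0^2/3 −u''(x) v(x) dx = ∫_0^2/3 f(x) v(x) dx.
Integrate the LHS by parts once:
  ∫_0^2/3 −u'' v dx = −[u'(x) v(x)]_0^2/3 + ∫_0^2/3 u'(x) v'(x) dx.
Thus ∫_0^2/3 u'(x) v'(x) dx = ∫_0^2/3 f(x) v(x) dx + [u'(x) v(x)]_0^2/3.
Choose V so that boundary terms are either known or forced to vanish.
u has homogeneous Neumann: u'(0) = u'(2/3) = 0. So [u' v]_0^2/3 = 0·v(2/3) − 0·v(0) = 0 for any v; take V = H^1(0, 2/3).
Weak formulation: find u (satisfying any essential BC) such that ∫_0^2/3 u'(x) v'(x) dx = ∫_0^2/3 f v dx for all v ∈ V (homogeneous Neumann, so boundary terms vanish).
Substituting f(x) = -x^2 - x + 13/27, the right-hand side is ∫_0^2/3 (-x^2 - x + 13/27) v dx.
Compatibility check (pure Neumann): taking v ≡ 1 ∈ V gives 0 = ∫_0^2/3 f dx + (0) − (0), i.e. ∫_0^2/3 f dx must equal u'(0) − u'(2/3) = 0. Indeed ∫_0^2/3 (-x^2 - x + 13/27) dx = 0, so the data are compatible. The solution is then unique only up to an additive constant (fix it e.g. by requiring ∫_0^2/3 u dx = 0).
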